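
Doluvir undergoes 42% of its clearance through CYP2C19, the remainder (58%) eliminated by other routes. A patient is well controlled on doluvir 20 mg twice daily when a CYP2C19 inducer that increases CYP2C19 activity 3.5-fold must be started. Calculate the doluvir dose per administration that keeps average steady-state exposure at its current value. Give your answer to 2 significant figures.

41 mg

The CYP2C19 pathway (42% of clearance) rises to 3.5× activity: 0.42 × 3.5 = 1.47.
The remaining 58% of clearance is unaffected.
New clearance relative to baseline: 1.47 + 0.58 = 2.05.
Exposure is unchanged when dose changes in proportion to clearance. New dose = 20 mg × 2.05 = 41 mg.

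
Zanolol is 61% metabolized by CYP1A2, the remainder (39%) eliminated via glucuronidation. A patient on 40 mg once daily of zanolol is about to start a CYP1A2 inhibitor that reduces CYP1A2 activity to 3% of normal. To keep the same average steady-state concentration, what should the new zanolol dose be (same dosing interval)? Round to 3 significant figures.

CYP1A2: 0.61 × 0.03 = 0.0183
Other: 0.39 (unchanged)
Relative clearance = 0.0183 + 0.39 = 0.4083.
Exposure is unchanged when dose changes in proportion to clearance. New dose = 40 mg × 0.4083 = 16.3 mg.

16.3 mg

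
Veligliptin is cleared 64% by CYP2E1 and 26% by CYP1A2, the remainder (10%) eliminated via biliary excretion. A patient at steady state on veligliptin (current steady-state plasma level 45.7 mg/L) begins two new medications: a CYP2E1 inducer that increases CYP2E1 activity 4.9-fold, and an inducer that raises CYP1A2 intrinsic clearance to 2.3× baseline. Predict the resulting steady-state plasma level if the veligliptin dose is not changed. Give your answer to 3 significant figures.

11.9 mg/L

The CYP2E1 pathway (64% of clearance) is boosted to 4.9× activity: 0.64 × 4.9 = 3.136.
The CYP1A2 pathway (26% of clearance) increases to 2.3× activity: 0.26 × 2.3 = 0.598.
Non-CYP routes (10%) are unchanged.
New clearance relative to baseline: 3.136 + 0.598 + 0.1 = 3.834.
Steady-state plasma level ∝ 1/CL: new value = 45.7 / 3.834 = 11.9 mg/L.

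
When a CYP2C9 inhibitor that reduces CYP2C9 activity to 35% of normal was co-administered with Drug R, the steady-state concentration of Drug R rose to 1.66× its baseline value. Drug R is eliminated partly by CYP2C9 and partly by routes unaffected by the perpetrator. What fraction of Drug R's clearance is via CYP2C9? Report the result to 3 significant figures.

0.612

Call the CYP2C9 fraction fm. After the interaction, CL_new/CL_old = fm × 0.35 + (1 − fm).
Steady-state concentration ratio = 1 / (new CL fraction), so new CL fraction = 1 / 1.66 = 0.6024.
fm × 0.35 + 1 − fm = 0.6024  ⇒  fm × (0.35 − 1) = −0.3976  ⇒  fm = 0.612.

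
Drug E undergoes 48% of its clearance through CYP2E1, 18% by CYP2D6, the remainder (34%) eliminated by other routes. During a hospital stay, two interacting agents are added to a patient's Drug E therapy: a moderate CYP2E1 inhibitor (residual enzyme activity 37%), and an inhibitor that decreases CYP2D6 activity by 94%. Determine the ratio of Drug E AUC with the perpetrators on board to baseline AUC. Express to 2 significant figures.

The CYP2E1 pathway (48% of clearance) falls to 0.37× activity: 0.48 × 0.37 = 0.1776.
The CYP2D6 pathway (18% of clearance) falls to 0.06× activity: 0.18 × 0.06 = 0.0108.
Non-CYP routes (34%) are unchanged.
CL_new/CL_old = 0.1776 + 0.0108 + 0.34 = 0.5284.
Net AUC ratio = 1 / 0.5284 = 1.9.

1.9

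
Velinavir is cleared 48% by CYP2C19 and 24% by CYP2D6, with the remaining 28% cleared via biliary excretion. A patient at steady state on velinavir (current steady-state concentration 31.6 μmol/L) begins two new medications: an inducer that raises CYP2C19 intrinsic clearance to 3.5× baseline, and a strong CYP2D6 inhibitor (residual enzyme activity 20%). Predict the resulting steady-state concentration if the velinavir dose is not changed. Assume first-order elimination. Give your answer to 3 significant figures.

15.7 μmol/L

The CYP2C19 pathway (48% of clearance) increases to 3.5× activity: 0.48 × 3.5 = 1.68.
The CYP2D6 pathway (24% of clearance) is reduced to 0.2× activity: 0.24 × 0.2 = 0.048.
Non-CYP routes (28%) are unchanged.
CL_new/CL_old = 1.68 + 0.048 + 0.28 = 2.008.
New steady-state concentration = 31.6 / 2.008 = 15.7 μmol/L (concentration scales inversely with clearance).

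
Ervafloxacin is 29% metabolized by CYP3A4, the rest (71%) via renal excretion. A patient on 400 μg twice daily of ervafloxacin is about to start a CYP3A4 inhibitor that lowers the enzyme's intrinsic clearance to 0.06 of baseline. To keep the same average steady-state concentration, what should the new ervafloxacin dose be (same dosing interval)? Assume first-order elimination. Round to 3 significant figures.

The CYP3A4 pathway (29% of clearance) is reduced to 0.06× activity: 0.29 × 0.06 = 0.0174.
The remaining 71% of clearance is unaffected.
Relative clearance = 0.0174 + 0.71 = 0.7274.
To maintain the same steady-state level, dose must scale with clearance: new dose = 400 × 0.7274 = 291 μg.

291 μg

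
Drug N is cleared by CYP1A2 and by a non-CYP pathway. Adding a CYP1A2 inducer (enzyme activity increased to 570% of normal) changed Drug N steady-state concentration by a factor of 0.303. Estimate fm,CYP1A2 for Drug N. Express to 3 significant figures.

CL'/CL = 1 / 0.303 = 3.3
5.7·fm + (1 − fm) = 3.3
fm = (3.3 − 1) / (5.7 − 1) = 0.489

0.489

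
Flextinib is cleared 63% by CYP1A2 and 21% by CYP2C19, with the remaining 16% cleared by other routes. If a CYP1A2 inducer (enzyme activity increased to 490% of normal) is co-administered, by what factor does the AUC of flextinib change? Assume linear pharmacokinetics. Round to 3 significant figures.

0.289

CYP1A2: 0.63 × 4.9 = 3.087
CYP2C19: 0.21 (unchanged)
Other: 0.16 (unchanged)
Relative clearance = 3.087 + 0.21 + 0.16 = 3.457.
AUC ratio = CL_old/CL_new = 1 / 3.457 = 0.289.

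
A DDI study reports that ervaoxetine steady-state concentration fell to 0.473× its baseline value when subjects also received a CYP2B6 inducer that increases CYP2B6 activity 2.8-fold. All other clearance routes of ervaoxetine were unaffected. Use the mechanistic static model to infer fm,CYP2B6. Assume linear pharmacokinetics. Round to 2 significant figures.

Call the CYP2B6 fraction fm. After the interaction, CL_new/CL_old = fm × 2.8 + (1 − fm).
Steady-state concentration ratio = 1 / (new CL fraction), so new CL fraction = 1 / 0.473 = 2.114.
fm × 2.8 + 1 − fm = 2.114  ⇒  fm × (2.8 − 1) = 1.114  ⇒  fm = 0.62.

0.62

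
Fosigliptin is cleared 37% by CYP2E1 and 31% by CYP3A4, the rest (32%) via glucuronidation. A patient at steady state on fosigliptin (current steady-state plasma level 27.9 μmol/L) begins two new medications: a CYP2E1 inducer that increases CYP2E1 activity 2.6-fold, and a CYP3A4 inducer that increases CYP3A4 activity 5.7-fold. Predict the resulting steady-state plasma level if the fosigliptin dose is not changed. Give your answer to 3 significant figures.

CYP2E1: 0.37 × 2.6 = 0.962
CYP3A4: 0.31 × 5.7 = 1.767
Other: 0.32 (unchanged)
Relative clearance = 0.962 + 1.767 + 0.32 = 3.049.
Dividing the baseline by the relative clearance: 27.9 / 3.049 = 9.15 μmol/L.

9.15 μmol/L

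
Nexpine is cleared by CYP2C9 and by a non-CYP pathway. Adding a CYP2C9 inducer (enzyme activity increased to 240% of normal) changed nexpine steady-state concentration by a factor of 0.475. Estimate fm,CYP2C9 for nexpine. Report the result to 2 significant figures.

Write x for the fraction cleared via CYP2C9. The observed steady-state concentration change means clearance rose to 1/0.475 = 2.105 of baseline.
Setting x·2.4 + (1 − x) = 2.105 and solving: x = (2.105 − 1)/(2.4 − 1) = 0.79.

0.79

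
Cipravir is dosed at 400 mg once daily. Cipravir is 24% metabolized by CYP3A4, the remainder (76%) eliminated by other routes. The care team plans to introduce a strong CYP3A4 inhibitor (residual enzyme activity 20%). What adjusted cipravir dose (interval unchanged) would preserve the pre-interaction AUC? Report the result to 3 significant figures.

323 mg

CYP3A4: 0.24 × 0.2 = 0.048
Other: 0.76 (unchanged)
CL_new/CL_old = 0.048 + 0.76 = 0.808.
To maintain the same steady-state level, dose must scale with clearance: new dose = 400 × 0.808 = 323 mg.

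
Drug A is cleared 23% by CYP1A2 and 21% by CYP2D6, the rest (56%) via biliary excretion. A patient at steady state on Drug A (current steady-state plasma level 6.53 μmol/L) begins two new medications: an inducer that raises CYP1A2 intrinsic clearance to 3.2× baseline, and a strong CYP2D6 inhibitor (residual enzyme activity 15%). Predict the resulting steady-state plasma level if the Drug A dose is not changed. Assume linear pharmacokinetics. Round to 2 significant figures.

4.9 μmol/L

The CYP1A2 pathway (23% of clearance) rises to 3.2× activity: 0.23 × 3.2 = 0.736.
The CYP2D6 pathway (21% of clearance) drops to 0.15× activity: 0.21 × 0.15 = 0.0315.
Non-CYP routes (56%) are unchanged.
Relative clearance = 0.736 + 0.0315 + 0.56 = 1.3275.
Steady-state plasma level ∝ 1/CL: new value = 6.53 / 1.3275 = 4.9 μmol/L.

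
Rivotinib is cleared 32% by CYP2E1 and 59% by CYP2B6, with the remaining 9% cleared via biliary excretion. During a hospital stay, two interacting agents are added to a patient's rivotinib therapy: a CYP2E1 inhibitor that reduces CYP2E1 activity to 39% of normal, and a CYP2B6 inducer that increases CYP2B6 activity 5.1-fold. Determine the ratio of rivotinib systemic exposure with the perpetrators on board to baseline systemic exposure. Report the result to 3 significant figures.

The CYP2E1 pathway (32% of clearance) falls to 0.39× activity: 0.32 × 0.39 = 0.1248.
The CYP2B6 pathway (59% of clearance) rises to 5.1× activity: 0.59 × 5.1 = 3.009.
Non-CYP routes (9%) are unchanged.
New clearance relative to baseline: 0.1248 + 3.009 + 0.09 = 3.2238.
Because systemic exposure varies inversely with clearance, the combined effect is 1 / 3.2238 = 0.310.

0.310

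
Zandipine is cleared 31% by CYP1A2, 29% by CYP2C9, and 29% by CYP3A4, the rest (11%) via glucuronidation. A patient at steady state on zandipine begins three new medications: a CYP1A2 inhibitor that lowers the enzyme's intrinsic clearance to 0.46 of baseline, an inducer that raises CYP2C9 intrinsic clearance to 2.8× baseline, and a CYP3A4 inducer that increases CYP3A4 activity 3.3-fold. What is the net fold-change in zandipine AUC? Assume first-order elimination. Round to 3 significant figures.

CYP1A2: 0.31 × 0.46 = 0.1426
CYP2C9: 0.29 × 2.8 = 0.812
CYP3A4: 0.29 × 3.3 = 0.957
Other: 0.11 (unchanged)
CL_new/CL_old = 0.1426 + 0.812 + 0.957 + 0.11 = 2.0216.
Net AUC ratio = 1 / 2.0216 = 0.495.

0.495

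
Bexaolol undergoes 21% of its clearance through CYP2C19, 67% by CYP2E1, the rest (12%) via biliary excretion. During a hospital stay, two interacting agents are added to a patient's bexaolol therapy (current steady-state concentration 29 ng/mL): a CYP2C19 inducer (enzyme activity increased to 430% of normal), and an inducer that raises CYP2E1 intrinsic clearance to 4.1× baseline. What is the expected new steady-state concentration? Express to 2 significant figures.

7.7 ng/mL

The CYP2C19 pathway (21% of clearance) is boosted to 4.3× activity: 0.21 × 4.3 = 0.903.
The CYP2E1 pathway (67% of clearance) rises to 4.1× activity: 0.67 × 4.1 = 2.747.
Non-CYP routes (12%) are unchanged.
Relative clearance = 0.903 + 2.747 + 0.12 = 3.77.
Steady-state concentration ∝ 1/CL: new value = 29 / 3.77 = 7.7 ng/mL.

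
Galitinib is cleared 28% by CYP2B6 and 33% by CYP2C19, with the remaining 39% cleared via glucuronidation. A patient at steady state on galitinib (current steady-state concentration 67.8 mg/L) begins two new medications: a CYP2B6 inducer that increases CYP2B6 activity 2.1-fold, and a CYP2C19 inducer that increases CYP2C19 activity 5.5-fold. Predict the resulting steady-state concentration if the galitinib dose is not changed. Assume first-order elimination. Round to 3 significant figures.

24.3 mg/L

CYP2B6: 0.28 × 2.1 = 0.588
CYP2C19: 0.33 × 5.5 = 1.815
Other: 0.39 (unchanged)
New clearance relative to baseline: 0.588 + 1.815 + 0.39 = 2.793.
Steady-state concentration ∝ 1/CL: new value = 67.8 / 2.793 = 24.3 mg/L.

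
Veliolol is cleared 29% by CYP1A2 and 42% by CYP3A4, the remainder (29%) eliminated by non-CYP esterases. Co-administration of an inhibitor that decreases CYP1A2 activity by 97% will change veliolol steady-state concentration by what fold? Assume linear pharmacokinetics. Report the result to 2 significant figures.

CYP1A2: 0.29 × 0.03 = 0.0087
CYP3A4: 0.42 (unchanged)
Other: 0.29 (unchanged)
CL_new/CL_old = 0.0087 + 0.42 + 0.29 = 0.7187.
Since steady-state concentration ∝ 1/CL, the ratio is 1 / 0.7187 = 1.4.

1.4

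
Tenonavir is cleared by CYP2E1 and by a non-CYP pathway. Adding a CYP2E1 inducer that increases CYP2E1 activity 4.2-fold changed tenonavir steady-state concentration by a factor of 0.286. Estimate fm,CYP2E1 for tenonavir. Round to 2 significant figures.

0.78

Write x for the fraction cleared via CYP2E1. The observed steady-state concentration change means clearance rose to 1/0.286 = 3.497 of baseline.
Setting x·4.2 + (1 − x) = 3.497 and solving: x = (3.497 − 1)/(4.2 − 1) = 0.78.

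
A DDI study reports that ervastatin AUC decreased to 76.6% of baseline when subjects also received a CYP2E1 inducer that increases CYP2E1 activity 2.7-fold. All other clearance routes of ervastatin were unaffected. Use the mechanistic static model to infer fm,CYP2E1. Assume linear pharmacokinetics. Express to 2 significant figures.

0.18

Call the CYP2E1 fraction fm. After the interaction, CL_new/CL_old = fm × 2.7 + (1 − fm).
AUC ratio = 1 / (new CL fraction), so new CL fraction = 1 / 0.766 = 1.305.
fm × 2.7 + 1 − fm = 1.305  ⇒  fm × (2.7 − 1) = 0.3055  ⇒  fm = 0.18.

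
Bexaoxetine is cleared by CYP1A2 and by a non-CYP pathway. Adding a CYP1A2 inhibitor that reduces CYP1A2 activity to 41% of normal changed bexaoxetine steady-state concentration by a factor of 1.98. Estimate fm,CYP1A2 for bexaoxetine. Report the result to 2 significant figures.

0.84

Write x for the fraction cleared via CYP1A2. The observed steady-state concentration change means clearance fell to 1/1.98 = 0.5051 of baseline.
Only the CYP1A2 route changed, so 0.5051 = x·0.41 + (1 − x), giving x = 0.84.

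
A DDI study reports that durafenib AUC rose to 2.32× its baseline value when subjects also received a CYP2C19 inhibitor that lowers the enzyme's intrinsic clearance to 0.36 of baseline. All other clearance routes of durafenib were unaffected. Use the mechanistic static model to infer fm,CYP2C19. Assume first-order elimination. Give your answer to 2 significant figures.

Call the CYP2C19 fraction fm. After the interaction, CL_new/CL_old = fm × 0.36 + (1 − fm).
AUC ratio = 1 / (new CL fraction), so new CL fraction = 1 / 2.32 = 0.431.
fm × 0.36 + 1 − fm = 0.431  ⇒  fm × (0.36 − 1) = −0.569  ⇒  fm = 0.89.

0.89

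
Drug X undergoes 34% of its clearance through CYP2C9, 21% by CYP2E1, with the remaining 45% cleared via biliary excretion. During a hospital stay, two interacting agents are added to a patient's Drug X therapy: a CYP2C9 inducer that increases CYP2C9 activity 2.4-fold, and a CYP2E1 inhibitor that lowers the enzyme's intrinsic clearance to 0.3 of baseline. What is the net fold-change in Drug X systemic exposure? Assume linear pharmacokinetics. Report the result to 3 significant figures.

CYP2C9: 0.34 × 2.4 = 0.816
CYP2E1: 0.21 × 0.3 = 0.063
Other: 0.45 (unchanged)
New clearance relative to baseline: 0.816 + 0.063 + 0.45 = 1.329.
Net systemic exposure ratio = 1 / 1.329 = 0.752.

0.752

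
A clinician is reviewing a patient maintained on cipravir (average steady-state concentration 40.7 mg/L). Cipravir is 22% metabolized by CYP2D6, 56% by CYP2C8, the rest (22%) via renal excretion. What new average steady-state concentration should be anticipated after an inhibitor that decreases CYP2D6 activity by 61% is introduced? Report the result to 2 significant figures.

47 mg/L

The CYP2D6 pathway (22% of clearance) falls to 0.39× activity: 0.22 × 0.39 = 0.0858.
CYP2C8 (56%) and the residual 22% are unaffected.
Relative clearance = 0.0858 + 0.56 + 0.22 = 0.8658.
Average steady-state concentration ∝ 1/CL, so new value = 40.7 / 0.8658 = 47 mg/L.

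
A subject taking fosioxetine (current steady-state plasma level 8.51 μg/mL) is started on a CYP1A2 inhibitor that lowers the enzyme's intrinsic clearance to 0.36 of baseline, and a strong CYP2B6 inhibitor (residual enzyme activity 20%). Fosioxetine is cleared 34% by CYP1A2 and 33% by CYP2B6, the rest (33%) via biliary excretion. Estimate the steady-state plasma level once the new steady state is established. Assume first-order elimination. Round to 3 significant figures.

The CYP1A2 pathway (34% of clearance) falls to 0.36× activity: 0.34 × 0.36 = 0.1224.
The CYP2B6 pathway (33% of clearance) falls to 0.2× activity: 0.33 × 0.2 = 0.066.
Non-CYP routes (33%) are unchanged.
CL_new/CL_old = 0.1224 + 0.066 + 0.33 = 0.5184.
Dividing the baseline by the relative clearance: 8.51 / 0.5184 = 16.4 μg/mL.

16.4 μg/mL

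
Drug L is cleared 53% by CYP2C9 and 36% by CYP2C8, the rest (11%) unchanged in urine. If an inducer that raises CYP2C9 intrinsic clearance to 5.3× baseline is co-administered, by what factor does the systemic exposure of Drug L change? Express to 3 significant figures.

The CYP2C9 pathway (53% of clearance) increases to 5.3× activity: 0.53 × 5.3 = 2.809.
CYP2C8 (36%) and the residual 11% are unaffected.
Relative clearance = 2.809 + 0.36 + 0.11 = 3.279.
Since systemic exposure ∝ 1/CL, the ratio is 1 / 3.279 = 0.305.

0.305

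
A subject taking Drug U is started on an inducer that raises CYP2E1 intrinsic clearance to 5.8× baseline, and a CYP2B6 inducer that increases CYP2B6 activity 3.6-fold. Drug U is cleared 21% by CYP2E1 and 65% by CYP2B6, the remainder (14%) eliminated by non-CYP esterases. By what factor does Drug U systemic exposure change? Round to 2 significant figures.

0.27

The CYP2E1 pathway (21% of clearance) increases to 5.8× activity: 0.21 × 5.8 = 1.218.
The CYP2B6 pathway (65% of clearance) is boosted to 3.6× activity: 0.65 × 3.6 = 2.34.
The remaining 14% of clearance is unaffected.
Relative clearance = 1.218 + 2.34 + 0.14 = 3.698.
Net systemic exposure ratio = 1 / 3.698 = 0.27.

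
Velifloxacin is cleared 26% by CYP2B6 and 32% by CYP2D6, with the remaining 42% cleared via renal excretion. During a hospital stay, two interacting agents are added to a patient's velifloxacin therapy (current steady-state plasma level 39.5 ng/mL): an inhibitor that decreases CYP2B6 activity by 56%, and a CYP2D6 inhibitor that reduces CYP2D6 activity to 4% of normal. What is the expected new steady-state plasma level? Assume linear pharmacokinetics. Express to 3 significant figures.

72.2 ng/mL

The CYP2B6 pathway (26% of clearance) drops to 0.44× activity: 0.26 × 0.44 = 0.1144.
The CYP2D6 pathway (32% of clearance) drops to 0.04× activity: 0.32 × 0.04 = 0.0128.
The remaining 42% of clearance is unaffected.
New clearance relative to baseline: 0.1144 + 0.0128 + 0.42 = 0.5472.
Steady-state plasma level ∝ 1/CL: new value = 39.5 / 0.5472 = 72.2 ng/mL.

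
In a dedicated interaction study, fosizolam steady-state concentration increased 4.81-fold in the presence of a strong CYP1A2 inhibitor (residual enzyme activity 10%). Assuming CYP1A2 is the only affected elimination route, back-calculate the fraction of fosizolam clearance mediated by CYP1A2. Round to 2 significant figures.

CL'/CL = 1 / 4.81 = 0.2079
0.1·fm + (1 − fm) = 0.2079
fm = (0.2079 − 1) / (0.1 − 1) = 0.88

0.88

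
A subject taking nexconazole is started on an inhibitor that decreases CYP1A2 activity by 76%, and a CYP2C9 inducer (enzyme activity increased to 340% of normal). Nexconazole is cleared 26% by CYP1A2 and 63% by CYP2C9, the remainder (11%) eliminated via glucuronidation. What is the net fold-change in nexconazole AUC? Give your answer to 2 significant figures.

0.43

The CYP1A2 pathway (26% of clearance) drops to 0.24× activity: 0.26 × 0.24 = 0.0624.
The CYP2C9 pathway (63% of clearance) increases to 3.4× activity: 0.63 × 3.4 = 2.142.
The remaining 11% of clearance is unaffected.
New clearance relative to baseline: 0.0624 + 2.142 + 0.11 = 2.3144.
AUC ∝ 1/CL: fold-change = 1 / 2.3144 = 0.43.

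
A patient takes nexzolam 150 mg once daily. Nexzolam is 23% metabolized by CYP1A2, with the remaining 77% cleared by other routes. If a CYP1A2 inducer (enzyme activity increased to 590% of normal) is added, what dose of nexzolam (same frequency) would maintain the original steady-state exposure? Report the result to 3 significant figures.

319 mg

The CYP1A2 pathway (23% of clearance) increases to 5.9× activity: 0.23 × 5.9 = 1.357.
The remaining 77% of clearance is unaffected.
CL_new/CL_old = 1.357 + 0.77 = 2.127.
Css,avg = (dose rate)/CL, so holding Css fixed requires dose ∝ CL: 150 × 2.127 = 319 mg.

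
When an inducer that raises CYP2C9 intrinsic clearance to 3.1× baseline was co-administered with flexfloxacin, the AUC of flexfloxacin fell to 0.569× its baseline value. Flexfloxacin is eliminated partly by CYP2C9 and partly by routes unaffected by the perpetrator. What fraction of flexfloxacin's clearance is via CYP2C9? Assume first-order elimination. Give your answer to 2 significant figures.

Write x for the fraction cleared via CYP2C9. The observed AUC change means clearance rose to 1/0.569 = 1.757 of baseline.
Setting x·3.1 + (1 − x) = 1.757 and solving: x = (1.757 − 1)/(3.1 − 1) = 0.36.

0.36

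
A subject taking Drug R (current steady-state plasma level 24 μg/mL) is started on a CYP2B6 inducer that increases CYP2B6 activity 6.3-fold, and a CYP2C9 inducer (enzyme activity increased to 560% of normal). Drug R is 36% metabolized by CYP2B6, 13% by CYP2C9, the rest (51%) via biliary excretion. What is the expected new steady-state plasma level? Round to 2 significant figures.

6.8 μg/mL

The CYP2B6 pathway (36% of clearance) rises to 6.3× activity: 0.36 × 6.3 = 2.268.
The CYP2C9 pathway (13% of clearance) increases to 5.6× activity: 0.13 × 5.6 = 0.728.
Non-CYP routes (51%) are unchanged.
Relative clearance = 2.268 + 0.728 + 0.51 = 3.506.
New steady-state plasma level = 24 / 3.506 = 6.8 μg/mL (concentration scales inversely with clearance).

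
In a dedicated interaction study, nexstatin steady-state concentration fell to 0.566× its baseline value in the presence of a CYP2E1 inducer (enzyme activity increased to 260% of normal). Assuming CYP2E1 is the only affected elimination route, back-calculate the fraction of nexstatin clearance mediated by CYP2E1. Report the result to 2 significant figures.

Call the CYP2E1 fraction fm. After the interaction, CL_new/CL_old = fm × 2.6 + (1 − fm).
Steady-state concentration ratio = 1 / (new CL fraction), so new CL fraction = 1 / 0.566 = 1.767.
fm × 2.6 + 1 − fm = 1.767  ⇒  fm × (2.6 − 1) = 0.7668  ⇒  fm = 0.48.

0.48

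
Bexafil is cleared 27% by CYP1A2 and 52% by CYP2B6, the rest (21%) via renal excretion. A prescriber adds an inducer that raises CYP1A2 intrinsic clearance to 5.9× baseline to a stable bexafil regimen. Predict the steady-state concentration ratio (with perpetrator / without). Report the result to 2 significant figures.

0.43

The CYP1A2 pathway (27% of clearance) rises to 5.9× activity: 0.27 × 5.9 = 1.593.
CYP2B6 (52%) and the residual 21% are unaffected.
New clearance relative to baseline: 1.593 + 0.52 + 0.21 = 2.323.
Steady-state concentration ratio = CL_old/CL_new = 1 / 2.323 = 0.43.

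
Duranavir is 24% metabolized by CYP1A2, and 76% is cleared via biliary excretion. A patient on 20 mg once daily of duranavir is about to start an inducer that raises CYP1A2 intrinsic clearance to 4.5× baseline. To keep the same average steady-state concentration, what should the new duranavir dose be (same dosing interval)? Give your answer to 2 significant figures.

37 mg

The CYP1A2 pathway (24% of clearance) increases to 4.5× activity: 0.24 × 4.5 = 1.08.
The remaining 76% of clearance is unaffected.
Relative clearance = 1.08 + 0.76 = 1.84.
Css,avg = (dose rate)/CL, so holding Css fixed requires dose ∝ CL: 20 × 1.84 = 37 mg.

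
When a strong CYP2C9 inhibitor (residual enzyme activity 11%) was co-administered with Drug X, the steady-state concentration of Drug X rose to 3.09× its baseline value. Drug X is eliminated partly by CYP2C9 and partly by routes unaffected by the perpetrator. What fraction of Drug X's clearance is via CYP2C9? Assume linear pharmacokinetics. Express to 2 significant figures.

CL'/CL = 1 / 3.09 = 0.3236
0.11·fm + (1 − fm) = 0.3236
fm = (0.3236 − 1) / (0.11 − 1) = 0.76

0.76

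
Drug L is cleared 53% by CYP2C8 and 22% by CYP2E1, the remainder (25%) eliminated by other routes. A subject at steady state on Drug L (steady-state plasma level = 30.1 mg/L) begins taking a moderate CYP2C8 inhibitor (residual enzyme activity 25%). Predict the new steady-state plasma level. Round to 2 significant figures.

50 mg/L

CYP2C8: 0.53 × 0.25 = 0.1325
CYP2E1: 0.22 (unchanged)
Other: 0.25 (unchanged)
Relative clearance = 0.1325 + 0.22 + 0.25 = 0.6025.
Steady-state plasma level ∝ 1/CL, so new value = 30.1 / 0.6025 = 50 mg/L.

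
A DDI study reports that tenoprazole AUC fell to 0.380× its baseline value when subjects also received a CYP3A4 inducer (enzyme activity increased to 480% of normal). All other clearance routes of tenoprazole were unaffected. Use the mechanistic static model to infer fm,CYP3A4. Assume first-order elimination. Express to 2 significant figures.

0.43

Call the CYP3A4 fraction fm. After the interaction, CL_new/CL_old = fm × 4.8 + (1 − fm).
AUC ratio = 1 / (new CL fraction), so new CL fraction = 1 / 0.380 = 2.632.
fm × 4.8 + 1 − fm = 2.632  ⇒  fm × (4.8 − 1) = 1.632  ⇒  fm = 0.43.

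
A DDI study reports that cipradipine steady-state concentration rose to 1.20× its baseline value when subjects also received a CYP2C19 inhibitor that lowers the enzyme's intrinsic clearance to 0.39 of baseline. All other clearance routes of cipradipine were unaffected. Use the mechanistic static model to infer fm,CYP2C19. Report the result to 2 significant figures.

0.27

Write x for the fraction cleared via CYP2C19. The observed steady-state concentration change means clearance fell to 1/1.20 = 0.8333 of baseline.
Only the CYP2C19 route changed, so 0.8333 = x·0.39 + (1 − x), giving x = 0.27.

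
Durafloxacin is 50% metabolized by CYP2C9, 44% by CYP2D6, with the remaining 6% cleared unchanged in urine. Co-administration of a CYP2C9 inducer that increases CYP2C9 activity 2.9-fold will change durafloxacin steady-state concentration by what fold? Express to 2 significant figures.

0.51

CYP2C9: 0.5 × 2.9 = 1.45
CYP2D6: 0.44 (unchanged)
Other: 0.06 (unchanged)
CL_new/CL_old = 1.45 + 0.44 + 0.06 = 1.95.
Steady-state concentration ratio = CL_old/CL_new = 1 / 1.95 = 0.51.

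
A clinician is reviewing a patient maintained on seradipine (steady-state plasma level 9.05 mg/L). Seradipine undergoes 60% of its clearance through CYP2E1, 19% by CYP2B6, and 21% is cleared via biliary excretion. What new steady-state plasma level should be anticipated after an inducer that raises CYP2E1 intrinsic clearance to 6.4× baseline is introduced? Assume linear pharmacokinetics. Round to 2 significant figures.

CYP2E1: 0.6 × 6.4 = 3.84
CYP2B6: 0.19 (unchanged)
Other: 0.21 (unchanged)
Relative clearance = 3.84 + 0.19 + 0.21 = 4.24.
Steady-state plasma level ∝ 1/CL, so new value = 9.05 / 4.24 = 2.1 mg/L.

2.1 mg/L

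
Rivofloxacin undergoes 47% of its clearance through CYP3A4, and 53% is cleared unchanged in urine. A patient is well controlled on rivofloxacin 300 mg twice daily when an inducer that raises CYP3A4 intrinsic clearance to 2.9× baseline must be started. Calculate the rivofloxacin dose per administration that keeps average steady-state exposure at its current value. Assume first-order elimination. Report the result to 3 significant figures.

568 mg

The CYP3A4 pathway (47% of clearance) rises to 2.9× activity: 0.47 × 2.9 = 1.363.
Non-CYP routes (53%) are unchanged.
Relative clearance = 1.363 + 0.53 = 1.893.
Exposure is unchanged when dose changes in proportion to clearance. New dose = 300 mg × 1.893 = 568 mg.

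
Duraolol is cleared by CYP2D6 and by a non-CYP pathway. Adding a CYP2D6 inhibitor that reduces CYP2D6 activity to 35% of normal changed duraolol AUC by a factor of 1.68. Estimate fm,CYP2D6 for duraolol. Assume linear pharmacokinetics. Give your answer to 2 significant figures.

0.62

Call the CYP2D6 fraction fm. After the interaction, CL_new/CL_old = fm × 0.35 + (1 − fm).
AUC ratio = 1 / (new CL fraction), so new CL fraction = 1 / 1.68 = 0.5952.
fm × 0.35 + 1 − fm = 0.5952  ⇒  fm × (0.35 − 1) = −0.4048  ⇒  fm = 0.62.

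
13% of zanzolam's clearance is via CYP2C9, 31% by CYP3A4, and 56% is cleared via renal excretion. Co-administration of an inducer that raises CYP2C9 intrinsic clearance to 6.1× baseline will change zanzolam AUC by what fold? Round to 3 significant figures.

The CYP2C9 pathway (13% of clearance) rises to 6.1× activity: 0.13 × 6.1 = 0.793.
CYP3A4 (31%) and the residual 56% are unaffected.
Relative clearance = 0.793 + 0.31 + 0.56 = 1.663.
AUC is inversely proportional to clearance, so the fold-change is 1 / 1.663 = 0.601.

0.601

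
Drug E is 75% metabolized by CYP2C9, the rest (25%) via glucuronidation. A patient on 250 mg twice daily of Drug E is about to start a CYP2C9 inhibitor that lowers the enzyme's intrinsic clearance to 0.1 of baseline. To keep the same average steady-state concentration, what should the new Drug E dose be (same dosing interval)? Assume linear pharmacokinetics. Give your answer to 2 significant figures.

CYP2C9: 0.75 × 0.1 = 0.075
Other: 0.25 (unchanged)
Relative clearance = 0.075 + 0.25 = 0.325.
Exposure is unchanged when dose changes in proportion to clearance. New dose = 250 mg × 0.325 = 81 mg.

81 mg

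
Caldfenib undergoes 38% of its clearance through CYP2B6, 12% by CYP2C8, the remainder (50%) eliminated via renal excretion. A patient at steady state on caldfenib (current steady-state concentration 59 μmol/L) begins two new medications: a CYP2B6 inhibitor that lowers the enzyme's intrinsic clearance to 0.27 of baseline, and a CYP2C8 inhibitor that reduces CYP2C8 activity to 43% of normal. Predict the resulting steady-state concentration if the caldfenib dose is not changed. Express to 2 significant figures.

The CYP2B6 pathway (38% of clearance) falls to 0.27× activity: 0.38 × 0.27 = 0.1026.
The CYP2C8 pathway (12% of clearance) drops to 0.43× activity: 0.12 × 0.43 = 0.0516.
The remaining 50% of clearance is unaffected.
Relative clearance = 0.1026 + 0.0516 + 0.5 = 0.6542.
Dividing the baseline by the relative clearance: 59 / 0.6542 = 90 μmol/L.

90 μmol/L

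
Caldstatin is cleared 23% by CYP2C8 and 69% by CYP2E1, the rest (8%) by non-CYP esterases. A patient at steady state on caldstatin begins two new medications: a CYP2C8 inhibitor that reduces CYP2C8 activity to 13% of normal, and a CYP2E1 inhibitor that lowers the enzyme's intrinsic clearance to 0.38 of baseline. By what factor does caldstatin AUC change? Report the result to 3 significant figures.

CYP2C8: 0.23 × 0.13 = 0.0299
CYP2E1: 0.69 × 0.38 = 0.2622
Other: 0.08 (unchanged)
Relative clearance = 0.0299 + 0.2622 + 0.08 = 0.3721.
AUC ∝ 1/CL: fold-change = 1 / 0.3721 = 2.69.

2.69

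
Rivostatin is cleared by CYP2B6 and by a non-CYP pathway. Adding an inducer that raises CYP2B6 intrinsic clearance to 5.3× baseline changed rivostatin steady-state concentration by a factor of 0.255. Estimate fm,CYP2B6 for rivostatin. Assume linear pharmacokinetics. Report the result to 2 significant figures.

0.68

Write x for the fraction cleared via CYP2B6. The observed steady-state concentration change means clearance rose to 1/0.255 = 3.922 of baseline.
Only the CYP2B6 route changed, so 3.922 = x·5.3 + (1 − x), giving x = 0.68.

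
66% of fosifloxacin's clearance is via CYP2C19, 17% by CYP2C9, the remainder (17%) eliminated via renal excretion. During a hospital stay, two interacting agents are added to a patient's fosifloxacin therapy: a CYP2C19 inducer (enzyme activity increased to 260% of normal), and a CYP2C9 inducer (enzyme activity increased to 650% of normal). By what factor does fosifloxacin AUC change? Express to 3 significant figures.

0.334

CYP2C19: 0.66 × 2.6 = 1.716
CYP2C9: 0.17 × 6.5 = 1.105
Other: 0.17 (unchanged)
New clearance relative to baseline: 1.716 + 1.105 + 0.17 = 2.991.
Net AUC ratio = 1 / 2.991 = 0.334.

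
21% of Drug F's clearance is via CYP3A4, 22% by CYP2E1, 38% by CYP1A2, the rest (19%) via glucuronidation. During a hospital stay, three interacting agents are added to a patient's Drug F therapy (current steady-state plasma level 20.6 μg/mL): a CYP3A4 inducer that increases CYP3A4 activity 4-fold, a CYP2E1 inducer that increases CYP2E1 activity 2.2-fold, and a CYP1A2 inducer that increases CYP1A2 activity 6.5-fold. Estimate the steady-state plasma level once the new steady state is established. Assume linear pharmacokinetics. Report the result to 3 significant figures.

5.17 μg/mL

CYP3A4: 0.21 × 4 = 0.84
CYP2E1: 0.22 × 2.2 = 0.484
CYP1A2: 0.38 × 6.5 = 2.47
Other: 0.19 (unchanged)
CL_new/CL_old = 0.84 + 0.484 + 2.47 + 0.19 = 3.984.
New steady-state plasma level = 20.6 / 3.984 = 5.17 μg/mL (concentration scales inversely with clearance).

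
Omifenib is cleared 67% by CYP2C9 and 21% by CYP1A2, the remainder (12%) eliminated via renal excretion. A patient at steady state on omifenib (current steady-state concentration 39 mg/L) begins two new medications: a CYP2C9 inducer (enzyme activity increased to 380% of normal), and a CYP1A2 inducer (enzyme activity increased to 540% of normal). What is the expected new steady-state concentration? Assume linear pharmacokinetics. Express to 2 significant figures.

10 mg/L

CYP2C9: 0.67 × 3.8 = 2.546
CYP1A2: 0.21 × 5.4 = 1.134
Other: 0.12 (unchanged)
CL_new/CL_old = 2.546 + 1.134 + 0.12 = 3.8.
Dividing the baseline by the relative clearance: 39 / 3.8 = 10 mg/L.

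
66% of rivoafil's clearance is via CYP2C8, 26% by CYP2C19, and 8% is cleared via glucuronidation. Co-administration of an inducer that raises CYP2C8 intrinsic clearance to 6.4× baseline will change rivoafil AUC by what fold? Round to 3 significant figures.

0.219

CYP2C8: 0.66 × 6.4 = 4.224
CYP2C19: 0.26 (unchanged)
Other: 0.08 (unchanged)
Relative clearance = 4.224 + 0.26 + 0.08 = 4.564.
AUC ratio = CL_old/CL_new = 1 / 4.564 = 0.219.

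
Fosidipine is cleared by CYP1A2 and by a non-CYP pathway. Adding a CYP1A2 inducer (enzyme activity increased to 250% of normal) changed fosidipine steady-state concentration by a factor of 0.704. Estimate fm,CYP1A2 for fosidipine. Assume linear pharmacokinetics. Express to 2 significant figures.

0.28

Let x = fm,CYP1A2. Because steady-state concentration ∝ 1/CL, relative clearance rose to 1/0.704 = 1.42.
Only the CYP1A2 route changed, so 1.42 = x·2.5 + (1 − x), giving x = 0.28.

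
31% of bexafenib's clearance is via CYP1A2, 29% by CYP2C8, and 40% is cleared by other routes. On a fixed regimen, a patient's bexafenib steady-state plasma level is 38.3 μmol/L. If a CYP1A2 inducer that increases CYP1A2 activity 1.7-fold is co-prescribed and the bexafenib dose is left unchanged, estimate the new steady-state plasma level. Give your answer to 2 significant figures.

31 μmol/L

The CYP1A2 pathway (31% of clearance) rises to 1.7× activity: 0.31 × 1.7 = 0.527.
CYP2C8 (29%) and the residual 40% are unaffected.
New clearance relative to baseline: 0.527 + 0.29 + 0.4 = 1.217.
With dosing unchanged, steady-state plasma level scales as 1/CL: 38.3 / 1.217 = 31 μmol/L.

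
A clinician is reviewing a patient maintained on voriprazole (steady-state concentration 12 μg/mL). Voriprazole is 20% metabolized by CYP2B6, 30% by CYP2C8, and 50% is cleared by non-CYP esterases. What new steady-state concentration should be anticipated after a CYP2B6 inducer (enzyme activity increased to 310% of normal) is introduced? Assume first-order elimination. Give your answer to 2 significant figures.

8.5 μg/mL

The CYP2B6 pathway (20% of clearance) rises to 3.1× activity: 0.2 × 3.1 = 0.62.
CYP2C8 (30%) and the residual 50% are unaffected.
New clearance relative to baseline: 0.62 + 0.3 + 0.5 = 1.42.
With dosing unchanged, steady-state concentration scales as 1/CL: 12 / 1.42 = 8.5 μg/mL.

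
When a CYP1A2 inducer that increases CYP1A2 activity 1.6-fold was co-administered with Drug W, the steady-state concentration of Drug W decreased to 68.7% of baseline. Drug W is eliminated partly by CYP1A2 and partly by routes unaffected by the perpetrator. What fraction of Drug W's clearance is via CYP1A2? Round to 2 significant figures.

0.76

Write x for the fraction cleared via CYP1A2. The observed steady-state concentration change means clearance rose to 1/0.687 = 1.456 of baseline.
Only the CYP1A2 route changed, so 1.456 = x·1.6 + (1 − x), giving x = 0.76.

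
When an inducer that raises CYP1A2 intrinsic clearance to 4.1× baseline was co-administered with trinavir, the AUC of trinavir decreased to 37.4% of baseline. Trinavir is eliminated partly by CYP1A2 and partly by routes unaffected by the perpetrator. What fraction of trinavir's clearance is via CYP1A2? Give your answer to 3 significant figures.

0.540

Write x for the fraction cleared via CYP1A2. The observed AUC change means clearance rose to 1/0.374 = 2.674 of baseline.
Setting x·4.1 + (1 − x) = 2.674 and solving: x = (2.674 − 1)/(4.1 − 1) = 0.540.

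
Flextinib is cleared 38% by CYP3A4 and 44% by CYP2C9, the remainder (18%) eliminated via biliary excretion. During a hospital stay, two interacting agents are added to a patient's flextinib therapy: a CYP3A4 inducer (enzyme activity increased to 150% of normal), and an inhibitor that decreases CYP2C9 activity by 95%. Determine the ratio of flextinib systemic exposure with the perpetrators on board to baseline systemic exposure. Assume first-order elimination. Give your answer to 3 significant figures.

CYP3A4: 0.38 × 1.5 = 0.57
CYP2C9: 0.44 × 0.05 = 0.022
Other: 0.18 (unchanged)
New clearance relative to baseline: 0.57 + 0.022 + 0.18 = 0.772.
Because systemic exposure varies inversely with clearance, the combined effect is 1 / 0.772 = 1.30.

1.30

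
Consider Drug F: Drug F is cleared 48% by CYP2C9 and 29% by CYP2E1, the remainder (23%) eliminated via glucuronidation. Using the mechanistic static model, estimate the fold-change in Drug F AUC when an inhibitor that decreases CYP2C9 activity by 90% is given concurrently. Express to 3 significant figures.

1.76

CYP2C9: 0.48 × 0.1 = 0.048
CYP2E1: 0.29 (unchanged)
Other: 0.23 (unchanged)
CL_new/CL_old = 0.048 + 0.29 + 0.23 = 0.568.
AUC ratio = CL_old/CL_new = 1 / 0.568 = 1.76.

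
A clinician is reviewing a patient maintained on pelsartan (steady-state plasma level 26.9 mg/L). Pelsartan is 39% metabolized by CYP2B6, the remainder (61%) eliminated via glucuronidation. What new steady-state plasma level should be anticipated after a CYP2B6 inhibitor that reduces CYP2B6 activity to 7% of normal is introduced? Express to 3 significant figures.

42.2 mg/L

CYP2B6: 0.39 × 0.07 = 0.0273
Other: 0.61 (unchanged)
New clearance relative to baseline: 0.0273 + 0.61 = 0.6373.
New steady-state plasma level = baseline ÷ relative clearance = 26.9 / 0.6373 = 42.2 mg/L.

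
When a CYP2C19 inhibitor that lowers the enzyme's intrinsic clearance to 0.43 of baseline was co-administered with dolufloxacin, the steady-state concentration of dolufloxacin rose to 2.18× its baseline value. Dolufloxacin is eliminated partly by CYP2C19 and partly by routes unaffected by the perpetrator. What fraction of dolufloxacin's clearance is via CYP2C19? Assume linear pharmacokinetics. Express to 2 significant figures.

0.95

Let x = fm,CYP2C19. Because steady-state concentration ∝ 1/CL, relative clearance fell to 1/2.18 = 0.4587.
Setting x·0.43 + (1 − x) = 0.4587 and solving: x = (0.4587 − 1)/(0.43 − 1) = 0.95.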